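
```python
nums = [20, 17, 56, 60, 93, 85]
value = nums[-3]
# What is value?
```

nums has length 6. Negative index -3 maps to positive index 6 + (-3) = 3. nums[3] = 60.

60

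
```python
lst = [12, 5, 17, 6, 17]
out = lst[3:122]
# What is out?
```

lst has length 5. The slice lst[3:122] selects indices [3, 4] (3->6, 4->17), giving [6, 17].

[6, 17]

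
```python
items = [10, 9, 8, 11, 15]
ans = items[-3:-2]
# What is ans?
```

items has length 5. The slice items[-3:-2] selects indices [2] (2->8), giving [8].

[8]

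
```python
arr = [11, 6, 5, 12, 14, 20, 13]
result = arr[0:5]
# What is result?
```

arr has length 7. The slice arr[0:5] selects indices [0, 1, 2, 3, 4] (0->11, 1->6, 2->5, 3->12, 4->14), giving [11, 6, 5, 12, 14].

[11, 6, 5, 12, 14]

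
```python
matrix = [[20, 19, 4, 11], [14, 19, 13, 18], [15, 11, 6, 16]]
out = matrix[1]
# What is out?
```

matrix has 3 rows. Row 1 is [14, 19, 13, 18].

[14, 19, 13, 18]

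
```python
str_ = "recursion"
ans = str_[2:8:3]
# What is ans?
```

str_ has length 9. The slice str_[2:8:3] selects indices [2, 5] (2->'c', 5->'s'), giving 'cs'.

'cs'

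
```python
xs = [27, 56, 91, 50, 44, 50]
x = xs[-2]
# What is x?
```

xs has length 6. Negative index -2 maps to positive index 6 + (-2) = 4. xs[4] = 44.

44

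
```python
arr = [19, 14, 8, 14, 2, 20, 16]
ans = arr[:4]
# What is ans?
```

arr has length 7. The slice arr[:4] selects indices [0, 1, 2, 3] (0->19, 1->14, 2->8, 3->14), giving [19, 14, 8, 14].

[19, 14, 8, 14]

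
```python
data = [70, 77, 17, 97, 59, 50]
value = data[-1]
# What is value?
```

data has length 6. Negative index -1 maps to positive index 6 + (-1) = 5. data[5] = 50.

50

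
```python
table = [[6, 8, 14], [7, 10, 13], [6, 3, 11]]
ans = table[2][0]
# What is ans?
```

table[2] = [6, 3, 11]. Taking column 0 of that row yields 6.

6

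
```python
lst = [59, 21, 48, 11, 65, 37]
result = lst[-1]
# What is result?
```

lst has length 6. Negative index -1 maps to positive index 6 + (-1) = 5. lst[5] = 37.

37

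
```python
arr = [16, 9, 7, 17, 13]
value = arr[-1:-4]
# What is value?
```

arr has length 5. The slice arr[-1:-4] resolves to an empty index range, so the result is [].

[]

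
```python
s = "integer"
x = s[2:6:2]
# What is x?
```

s has length 7. The slice s[2:6:2] selects indices [2, 4] (2->'t', 4->'g'), giving 'tg'.

'tg'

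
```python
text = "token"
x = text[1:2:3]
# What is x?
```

text has length 5. The slice text[1:2:3] selects indices [1] (1->'o'), giving 'o'.

'o'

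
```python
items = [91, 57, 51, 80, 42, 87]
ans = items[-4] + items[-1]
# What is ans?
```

items has length 6. Negative index -4 maps to positive index 6 + (-4) = 2. items[2] = 51.
items has length 6. Negative index -1 maps to positive index 6 + (-1) = 5. items[5] = 87.
Sum: 51 + 87 = 138.

138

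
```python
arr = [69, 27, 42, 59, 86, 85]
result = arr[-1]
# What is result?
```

arr has length 6. Negative index -1 maps to positive index 6 + (-1) = 5. arr[5] = 85.

85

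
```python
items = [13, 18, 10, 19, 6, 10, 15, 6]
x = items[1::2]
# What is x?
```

items has length 8. The slice items[1::2] selects indices [1, 3, 5, 7] (1->18, 3->19, 5->10, 7->6), giving [18, 19, 10, 6].

[18, 19, 10, 6]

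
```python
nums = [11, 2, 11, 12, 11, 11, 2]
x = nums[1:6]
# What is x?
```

nums has length 7. The slice nums[1:6] selects indices [1, 2, 3, 4, 5] (1->2, 2->11, 3->12, 4->11, 5->11), giving [2, 11, 12, 11, 11].

[2, 11, 12, 11, 11]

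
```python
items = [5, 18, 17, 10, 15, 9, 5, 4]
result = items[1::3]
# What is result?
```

items has length 8. The slice items[1::3] selects indices [1, 4, 7] (1->18, 4->15, 7->4), giving [18, 15, 4].

[18, 15, 4]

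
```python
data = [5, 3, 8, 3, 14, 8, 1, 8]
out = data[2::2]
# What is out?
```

data has length 8. The slice data[2::2] selects indices [2, 4, 6] (2->8, 4->14, 6->1), giving [8, 14, 1].

[8, 14, 1]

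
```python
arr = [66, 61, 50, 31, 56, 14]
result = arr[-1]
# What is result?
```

arr has length 6. Negative index -1 maps to positive index 6 + (-1) = 5. arr[5] = 14.

14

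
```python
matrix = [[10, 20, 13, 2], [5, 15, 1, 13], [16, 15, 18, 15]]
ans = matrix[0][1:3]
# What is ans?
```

matrix[0] = [10, 20, 13, 2]. matrix[0] has length 4. The slice matrix[0][1:3] selects indices [1, 2] (1->20, 2->13), giving [20, 13].

[20, 13]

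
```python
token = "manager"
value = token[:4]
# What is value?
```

token has length 7. The slice token[:4] selects indices [0, 1, 2, 3] (0->'m', 1->'a', 2->'n', 3->'a'), giving 'mana'.

'mana'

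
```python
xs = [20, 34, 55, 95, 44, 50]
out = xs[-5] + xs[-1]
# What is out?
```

xs has length 6. Negative index -5 maps to positive index 6 + (-5) = 1. xs[1] = 34.
xs has length 6. Negative index -1 maps to positive index 6 + (-1) = 5. xs[5] = 50.
Sum: 34 + 50 = 84.

84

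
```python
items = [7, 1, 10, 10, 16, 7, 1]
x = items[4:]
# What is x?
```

items has length 7. The slice items[4:] selects indices [4, 5, 6] (4->16, 5->7, 6->1), giving [16, 7, 1].

[16, 7, 1]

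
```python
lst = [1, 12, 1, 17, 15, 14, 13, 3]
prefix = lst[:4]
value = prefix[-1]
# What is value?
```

lst has length 8. The slice lst[:4] selects indices [0, 1, 2, 3] (0->1, 1->12, 2->1, 3->17), giving [1, 12, 1, 17]. So prefix = [1, 12, 1, 17]. Then prefix[-1] = 17.

17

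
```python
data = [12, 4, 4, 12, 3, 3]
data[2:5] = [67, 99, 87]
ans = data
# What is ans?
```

data starts as [12, 4, 4, 12, 3, 3] (length 6). The slice data[2:5] covers indices [2, 3, 4] with values [4, 12, 3]. Replacing that slice with [67, 99, 87] (same length) produces [12, 4, 67, 99, 87, 3].

[12, 4, 67, 99, 87, 3]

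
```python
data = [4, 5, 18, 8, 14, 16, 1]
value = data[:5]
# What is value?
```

data has length 7. The slice data[:5] selects indices [0, 1, 2, 3, 4] (0->4, 1->5, 2->18, 3->8, 4->14), giving [4, 5, 18, 8, 14].

[4, 5, 18, 8, 14]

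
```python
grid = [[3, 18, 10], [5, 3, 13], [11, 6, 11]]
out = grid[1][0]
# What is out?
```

grid[1] = [5, 3, 13]. Taking column 0 of that row yields 5.

5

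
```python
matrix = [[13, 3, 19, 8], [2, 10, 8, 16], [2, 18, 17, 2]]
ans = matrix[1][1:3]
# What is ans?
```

matrix[1] = [2, 10, 8, 16]. matrix[1] has length 4. The slice matrix[1][1:3] selects indices [1, 2] (1->10, 2->8), giving [10, 8].

[10, 8]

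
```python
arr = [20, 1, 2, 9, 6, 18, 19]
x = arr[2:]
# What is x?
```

arr has length 7. The slice arr[2:] selects indices [2, 3, 4, 5, 6] (2->2, 3->9, 4->6, 5->18, 6->19), giving [2, 9, 6, 18, 19].

[2, 9, 6, 18, 19]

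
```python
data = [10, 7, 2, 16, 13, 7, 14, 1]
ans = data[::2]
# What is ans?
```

data has length 8. The slice data[::2] selects indices [0, 2, 4, 6] (0->10, 2->2, 4->13, 6->14), giving [10, 2, 13, 14].

[10, 2, 13, 14]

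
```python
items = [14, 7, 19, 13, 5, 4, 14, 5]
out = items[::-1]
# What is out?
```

items has length 8. The slice items[::-1] selects indices [7, 6, 5, 4, 3, 2, 1, 0] (7->5, 6->14, 5->4, 4->5, 3->13, 2->19, 1->7, 0->14), giving [5, 14, 4, 5, 13, 19, 7, 14].

[5, 14, 4, 5, 13, 19, 7, 14]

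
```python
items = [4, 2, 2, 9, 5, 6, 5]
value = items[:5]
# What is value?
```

items has length 7. The slice items[:5] selects indices [0, 1, 2, 3, 4] (0->4, 1->2, 2->2, 3->9, 4->5), giving [4, 2, 2, 9, 5].

[4, 2, 2, 9, 5]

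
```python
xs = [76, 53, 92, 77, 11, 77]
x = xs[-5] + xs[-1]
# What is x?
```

xs has length 6. Negative index -5 maps to positive index 6 + (-5) = 1. xs[1] = 53.
xs has length 6. Negative index -1 maps to positive index 6 + (-1) = 5. xs[5] = 77.
Sum: 53 + 77 = 130.

130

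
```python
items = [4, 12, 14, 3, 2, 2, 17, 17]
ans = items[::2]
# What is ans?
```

items has length 8. The slice items[::2] selects indices [0, 2, 4, 6] (0->4, 2->14, 4->2, 6->17), giving [4, 14, 2, 17].

[4, 14, 2, 17]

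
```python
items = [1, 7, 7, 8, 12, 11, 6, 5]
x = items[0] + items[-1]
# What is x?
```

items has length 8. items[0] = 1.
items has length 8. Negative index -1 maps to positive index 8 + (-1) = 7. items[7] = 5.
Sum: 1 + 5 = 6.

6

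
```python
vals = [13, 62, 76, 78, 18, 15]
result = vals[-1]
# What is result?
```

vals has length 6. Negative index -1 maps to positive index 6 + (-1) = 5. vals[5] = 15.

15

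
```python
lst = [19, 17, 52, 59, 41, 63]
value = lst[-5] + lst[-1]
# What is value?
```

lst has length 6. Negative index -5 maps to positive index 6 + (-5) = 1. lst[1] = 17.
lst has length 6. Negative index -1 maps to positive index 6 + (-1) = 5. lst[5] = 63.
Sum: 17 + 63 = 80.

80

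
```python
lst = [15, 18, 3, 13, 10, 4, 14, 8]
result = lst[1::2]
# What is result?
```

lst has length 8. The slice lst[1::2] selects indices [1, 3, 5, 7] (1->18, 3->13, 5->4, 7->8), giving [18, 13, 4, 8].

[18, 13, 4, 8]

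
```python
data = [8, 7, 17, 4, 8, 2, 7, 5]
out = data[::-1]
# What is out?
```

data has length 8. The slice data[::-1] selects indices [7, 6, 5, 4, 3, 2, 1, 0] (7->5, 6->7, 5->2, 4->8, 3->4, 2->17, 1->7, 0->8), giving [5, 7, 2, 8, 4, 17, 7, 8].

[5, 7, 2, 8, 4, 17, 7, 8]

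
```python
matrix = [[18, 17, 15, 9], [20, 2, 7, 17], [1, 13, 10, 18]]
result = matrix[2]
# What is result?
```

matrix has 3 rows. Row 2 is [1, 13, 10, 18].

[1, 13, 10, 18]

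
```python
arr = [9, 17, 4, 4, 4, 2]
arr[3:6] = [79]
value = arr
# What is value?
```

arr starts as [9, 17, 4, 4, 4, 2] (length 6). The slice arr[3:6] covers indices [3, 4, 5] with values [4, 4, 2]. Replacing that slice with [79] (different length) produces [9, 17, 4, 79].

[9, 17, 4, 79]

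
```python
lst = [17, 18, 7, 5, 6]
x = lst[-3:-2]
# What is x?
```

lst has length 5. The slice lst[-3:-2] selects indices [2] (2->7), giving [7].

[7]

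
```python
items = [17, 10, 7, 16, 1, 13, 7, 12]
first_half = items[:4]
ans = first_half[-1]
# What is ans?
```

items has length 8. The slice items[:4] selects indices [0, 1, 2, 3] (0->17, 1->10, 2->7, 3->16), giving [17, 10, 7, 16]. So first_half = [17, 10, 7, 16]. Then first_half[-1] = 16.

16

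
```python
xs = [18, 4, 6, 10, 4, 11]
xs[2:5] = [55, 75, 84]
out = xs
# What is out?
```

xs starts as [18, 4, 6, 10, 4, 11] (length 6). The slice xs[2:5] covers indices [2, 3, 4] with values [6, 10, 4]. Replacing that slice with [55, 75, 84] (same length) produces [18, 4, 55, 75, 84, 11].

[18, 4, 55, 75, 84, 11]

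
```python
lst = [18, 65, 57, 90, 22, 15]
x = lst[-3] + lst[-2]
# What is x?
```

lst has length 6. Negative index -3 maps to positive index 6 + (-3) = 3. lst[3] = 90.
lst has length 6. Negative index -2 maps to positive index 6 + (-2) = 4. lst[4] = 22.
Sum: 90 + 22 = 112.

112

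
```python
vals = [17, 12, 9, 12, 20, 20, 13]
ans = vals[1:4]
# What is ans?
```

vals has length 7. The slice vals[1:4] selects indices [1, 2, 3] (1->12, 2->9, 3->12), giving [12, 9, 12].

[12, 9, 12]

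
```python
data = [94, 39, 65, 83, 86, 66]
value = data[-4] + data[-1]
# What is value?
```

data has length 6. Negative index -4 maps to positive index 6 + (-4) = 2. data[2] = 65.
data has length 6. Negative index -1 maps to positive index 6 + (-1) = 5. data[5] = 66.
Sum: 65 + 66 = 131.

131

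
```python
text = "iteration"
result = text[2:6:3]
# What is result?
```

text has length 9. The slice text[2:6:3] selects indices [2, 5] (2->'e', 5->'t'), giving 'et'.

'et'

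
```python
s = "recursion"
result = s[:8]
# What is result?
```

s has length 9. The slice s[:8] selects indices [0, 1, 2, 3, 4, 5, 6, 7] (0->'r', 1->'e', 2->'c', 3->'u', 4->'r', 5->'s', 6->'i', 7->'o'), giving 'recursio'.

'recursio'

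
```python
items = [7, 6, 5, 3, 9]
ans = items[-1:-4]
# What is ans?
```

items has length 5. The slice items[-1:-4] resolves to an empty index range, so the result is [].

[]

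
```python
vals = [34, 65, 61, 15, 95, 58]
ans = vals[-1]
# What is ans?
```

vals has length 6. Negative index -1 maps to positive index 6 + (-1) = 5. vals[5] = 58.

58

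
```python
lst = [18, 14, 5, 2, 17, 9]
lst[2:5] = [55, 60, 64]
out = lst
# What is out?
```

lst starts as [18, 14, 5, 2, 17, 9] (length 6). The slice lst[2:5] covers indices [2, 3, 4] with values [5, 2, 17]. Replacing that slice with [55, 60, 64] (same length) produces [18, 14, 55, 60, 64, 9].

[18, 14, 55, 60, 64, 9]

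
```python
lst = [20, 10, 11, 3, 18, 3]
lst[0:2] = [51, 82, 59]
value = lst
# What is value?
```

lst starts as [20, 10, 11, 3, 18, 3] (length 6). The slice lst[0:2] covers indices [0, 1] with values [20, 10]. Replacing that slice with [51, 82, 59] (different length) produces [51, 82, 59, 11, 3, 18, 3].

[51, 82, 59, 11, 3, 18, 3]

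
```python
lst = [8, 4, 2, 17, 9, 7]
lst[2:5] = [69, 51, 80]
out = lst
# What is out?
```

lst starts as [8, 4, 2, 17, 9, 7] (length 6). The slice lst[2:5] covers indices [2, 3, 4] with values [2, 17, 9]. Replacing that slice with [69, 51, 80] (same length) produces [8, 4, 69, 51, 80, 7].

[8, 4, 69, 51, 80, 7]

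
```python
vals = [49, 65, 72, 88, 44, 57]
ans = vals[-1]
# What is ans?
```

vals has length 6. Negative index -1 maps to positive index 6 + (-1) = 5. vals[5] = 57.

57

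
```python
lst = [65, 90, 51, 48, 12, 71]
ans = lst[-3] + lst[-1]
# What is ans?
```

lst has length 6. Negative index -3 maps to positive index 6 + (-3) = 3. lst[3] = 48.
lst has length 6. Negative index -1 maps to positive index 6 + (-1) = 5. lst[5] = 71.
Sum: 48 + 71 = 119.

119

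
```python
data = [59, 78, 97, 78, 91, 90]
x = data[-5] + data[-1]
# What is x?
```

data has length 6. Negative index -5 maps to positive index 6 + (-5) = 1. data[1] = 78.
data has length 6. Negative index -1 maps to positive index 6 + (-1) = 5. data[5] = 90.
Sum: 78 + 90 = 168.

168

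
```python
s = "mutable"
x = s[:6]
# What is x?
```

s has length 7. The slice s[:6] selects indices [0, 1, 2, 3, 4, 5] (0->'m', 1->'u', 2->'t', 3->'a', 4->'b', 5->'l'), giving 'mutabl'.

'mutabl'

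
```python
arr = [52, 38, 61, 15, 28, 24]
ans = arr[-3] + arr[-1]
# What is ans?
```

arr has length 6. Negative index -3 maps to positive index 6 + (-3) = 3. arr[3] = 15.
arr has length 6. Negative index -1 maps to positive index 6 + (-1) = 5. arr[5] = 24.
Sum: 15 + 24 = 39.

39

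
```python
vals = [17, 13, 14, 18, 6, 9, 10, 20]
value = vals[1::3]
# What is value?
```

vals has length 8. The slice vals[1::3] selects indices [1, 4, 7] (1->13, 4->6, 7->20), giving [13, 6, 20].

[13, 6, 20]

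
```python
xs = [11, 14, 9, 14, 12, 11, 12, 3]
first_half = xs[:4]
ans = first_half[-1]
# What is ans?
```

xs has length 8. The slice xs[:4] selects indices [0, 1, 2, 3] (0->11, 1->14, 2->9, 3->14), giving [11, 14, 9, 14]. So first_half = [11, 14, 9, 14]. Then first_half[-1] = 14.

14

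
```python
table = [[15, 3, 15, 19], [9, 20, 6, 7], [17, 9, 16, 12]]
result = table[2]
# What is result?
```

table has 3 rows. Row 2 is [17, 9, 16, 12].

[17, 9, 16, 12]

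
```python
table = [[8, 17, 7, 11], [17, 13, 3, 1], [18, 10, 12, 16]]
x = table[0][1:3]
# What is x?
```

table[0] = [8, 17, 7, 11]. table[0] has length 4. The slice table[0][1:3] selects indices [1, 2] (1->17, 2->7), giving [17, 7].

[17, 7]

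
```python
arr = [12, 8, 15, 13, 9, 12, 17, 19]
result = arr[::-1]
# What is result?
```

arr has length 8. The slice arr[::-1] selects indices [7, 6, 5, 4, 3, 2, 1, 0] (7->19, 6->17, 5->12, 4->9, 3->13, 2->15, 1->8, 0->12), giving [19, 17, 12, 9, 13, 15, 8, 12].

[19, 17, 12, 9, 13, 15, 8, 12]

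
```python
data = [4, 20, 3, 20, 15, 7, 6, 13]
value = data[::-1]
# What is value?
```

data has length 8. The slice data[::-1] selects indices [7, 6, 5, 4, 3, 2, 1, 0] (7->13, 6->6, 5->7, 4->15, 3->20, 2->3, 1->20, 0->4), giving [13, 6, 7, 15, 20, 3, 20, 4].

[13, 6, 7, 15, 20, 3, 20, 4]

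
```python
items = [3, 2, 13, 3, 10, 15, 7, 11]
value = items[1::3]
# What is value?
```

items has length 8. The slice items[1::3] selects indices [1, 4, 7] (1->2, 4->10, 7->11), giving [2, 10, 11].

[2, 10, 11]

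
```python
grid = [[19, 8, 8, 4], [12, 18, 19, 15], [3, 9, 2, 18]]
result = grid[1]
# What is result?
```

grid has 3 rows. Row 1 is [12, 18, 19, 15].

[12, 18, 19, 15]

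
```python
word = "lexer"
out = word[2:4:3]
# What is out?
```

word has length 5. The slice word[2:4:3] selects indices [2] (2->'x'), giving 'x'.

'x'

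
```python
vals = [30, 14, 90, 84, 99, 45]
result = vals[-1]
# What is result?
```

vals has length 6. Negative index -1 maps to positive index 6 + (-1) = 5. vals[5] = 45.

45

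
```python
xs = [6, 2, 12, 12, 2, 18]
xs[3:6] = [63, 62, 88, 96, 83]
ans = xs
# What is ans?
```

xs starts as [6, 2, 12, 12, 2, 18] (length 6). The slice xs[3:6] covers indices [3, 4, 5] with values [12, 2, 18]. Replacing that slice with [63, 62, 88, 96, 83] (different length) produces [6, 2, 12, 63, 62, 88, 96, 83].

[6, 2, 12, 63, 62, 88, 96, 83]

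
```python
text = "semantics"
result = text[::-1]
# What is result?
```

text has length 9. The slice text[::-1] selects indices [8, 7, 6, 5, 4, 3, 2, 1, 0] (8->'s', 7->'c', 6->'i', 5->'t', 4->'n', 3->'a', 2->'m', 1->'e', 0->'s'), giving 'scitnames'.

'scitnames'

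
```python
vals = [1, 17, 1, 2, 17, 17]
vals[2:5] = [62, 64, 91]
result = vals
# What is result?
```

vals starts as [1, 17, 1, 2, 17, 17] (length 6). The slice vals[2:5] covers indices [2, 3, 4] with values [1, 2, 17]. Replacing that slice with [62, 64, 91] (same length) produces [1, 17, 62, 64, 91, 17].

[1, 17, 62, 64, 91, 17]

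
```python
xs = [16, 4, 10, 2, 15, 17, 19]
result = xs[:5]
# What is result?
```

xs has length 7. The slice xs[:5] selects indices [0, 1, 2, 3, 4] (0->16, 1->4, 2->10, 3->2, 4->15), giving [16, 4, 10, 2, 15].

[16, 4, 10, 2, 15]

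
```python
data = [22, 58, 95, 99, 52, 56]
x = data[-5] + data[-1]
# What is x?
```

data has length 6. Negative index -5 maps to positive index 6 + (-5) = 1. data[1] = 58.
data has length 6. Negative index -1 maps to positive index 6 + (-1) = 5. data[5] = 56.
Sum: 58 + 56 = 114.

114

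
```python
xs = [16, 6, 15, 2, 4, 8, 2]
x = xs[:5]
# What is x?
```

xs has length 7. The slice xs[:5] selects indices [0, 1, 2, 3, 4] (0->16, 1->6, 2->15, 3->2, 4->4), giving [16, 6, 15, 2, 4].

[16, 6, 15, 2, 4]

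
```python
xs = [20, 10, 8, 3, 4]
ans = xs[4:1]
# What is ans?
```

xs has length 5. The slice xs[4:1] resolves to an empty index range, so the result is [].

[]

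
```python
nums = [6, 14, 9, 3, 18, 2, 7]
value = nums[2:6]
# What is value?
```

nums has length 7. The slice nums[2:6] selects indices [2, 3, 4, 5] (2->9, 3->3, 4->18, 5->2), giving [9, 3, 18, 2].

[9, 3, 18, 2]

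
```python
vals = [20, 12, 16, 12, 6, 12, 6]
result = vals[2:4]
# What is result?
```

vals has length 7. The slice vals[2:4] selects indices [2, 3] (2->16, 3->12), giving [16, 12].

[16, 12]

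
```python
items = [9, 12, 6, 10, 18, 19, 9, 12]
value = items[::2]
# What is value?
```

items has length 8. The slice items[::2] selects indices [0, 2, 4, 6] (0->9, 2->6, 4->18, 6->9), giving [9, 6, 18, 9].

[9, 6, 18, 9]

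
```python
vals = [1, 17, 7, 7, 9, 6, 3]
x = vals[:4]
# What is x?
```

vals has length 7. The slice vals[:4] selects indices [0, 1, 2, 3] (0->1, 1->17, 2->7, 3->7), giving [1, 17, 7, 7].

[1, 17, 7, 7]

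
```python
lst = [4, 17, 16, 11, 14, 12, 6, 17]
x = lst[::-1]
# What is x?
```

lst has length 8. The slice lst[::-1] selects indices [7, 6, 5, 4, 3, 2, 1, 0] (7->17, 6->6, 5->12, 4->14, 3->11, 2->16, 1->17, 0->4), giving [17, 6, 12, 14, 11, 16, 17, 4].

[17, 6, 12, 14, 11, 16, 17, 4]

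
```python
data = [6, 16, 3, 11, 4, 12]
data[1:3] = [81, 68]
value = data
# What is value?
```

data starts as [6, 16, 3, 11, 4, 12] (length 6). The slice data[1:3] covers indices [1, 2] with values [16, 3]. Replacing that slice with [81, 68] (same length) produces [6, 81, 68, 11, 4, 12].

[6, 81, 68, 11, 4, 12]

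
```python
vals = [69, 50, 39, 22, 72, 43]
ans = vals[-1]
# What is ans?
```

vals has length 6. Negative index -1 maps to positive index 6 + (-1) = 5. vals[5] = 43.

43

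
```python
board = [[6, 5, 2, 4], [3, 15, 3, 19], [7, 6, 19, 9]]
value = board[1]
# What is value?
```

board has 3 rows. Row 1 is [3, 15, 3, 19].

[3, 15, 3, 19]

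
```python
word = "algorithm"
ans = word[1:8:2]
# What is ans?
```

word has length 9. The slice word[1:8:2] selects indices [1, 3, 5, 7] (1->'l', 3->'o', 5->'i', 7->'h'), giving 'loih'.

'loih'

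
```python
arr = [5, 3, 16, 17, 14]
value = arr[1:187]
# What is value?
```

arr has length 5. The slice arr[1:187] selects indices [1, 2, 3, 4] (1->3, 2->16, 3->17, 4->14), giving [3, 16, 17, 14].

[3, 16, 17, 14]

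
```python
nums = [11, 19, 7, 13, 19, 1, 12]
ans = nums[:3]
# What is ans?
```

nums has length 7. The slice nums[:3] selects indices [0, 1, 2] (0->11, 1->19, 2->7), giving [11, 19, 7].

[11, 19, 7]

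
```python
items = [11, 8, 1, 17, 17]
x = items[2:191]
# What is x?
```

items has length 5. The slice items[2:191] selects indices [2, 3, 4] (2->1, 3->17, 4->17), giving [1, 17, 17].

[1, 17, 17]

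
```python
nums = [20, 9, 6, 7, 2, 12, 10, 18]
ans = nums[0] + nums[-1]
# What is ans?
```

nums has length 8. nums[0] = 20.
nums has length 8. Negative index -1 maps to positive index 8 + (-1) = 7. nums[7] = 18.
Sum: 20 + 18 = 38.

38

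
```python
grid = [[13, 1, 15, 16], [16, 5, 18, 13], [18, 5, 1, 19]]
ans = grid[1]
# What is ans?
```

grid has 3 rows. Row 1 is [16, 5, 18, 13].

[16, 5, 18, 13]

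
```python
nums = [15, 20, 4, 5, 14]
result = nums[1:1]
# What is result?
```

nums has length 5. The slice nums[1:1] resolves to an empty index range, so the result is [].

[]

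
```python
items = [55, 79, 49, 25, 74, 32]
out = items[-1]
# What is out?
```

items has length 6. Negative index -1 maps to positive index 6 + (-1) = 5. items[5] = 32.

32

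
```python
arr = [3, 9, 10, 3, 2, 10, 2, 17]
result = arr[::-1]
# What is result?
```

arr has length 8. The slice arr[::-1] selects indices [7, 6, 5, 4, 3, 2, 1, 0] (7->17, 6->2, 5->10, 4->2, 3->3, 2->10, 1->9, 0->3), giving [17, 2, 10, 2, 3, 10, 9, 3].

[17, 2, 10, 2, 3, 10, 9, 3]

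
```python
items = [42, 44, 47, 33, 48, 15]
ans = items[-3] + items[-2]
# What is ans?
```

items has length 6. Negative index -3 maps to positive index 6 + (-3) = 3. items[3] = 33.
items has length 6. Negative index -2 maps to positive index 6 + (-2) = 4. items[4] = 48.
Sum: 33 + 48 = 81.

81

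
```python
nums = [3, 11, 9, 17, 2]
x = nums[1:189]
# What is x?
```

nums has length 5. The slice nums[1:189] selects indices [1, 2, 3, 4] (1->11, 2->9, 3->17, 4->2), giving [11, 9, 17, 2].

[11, 9, 17, 2]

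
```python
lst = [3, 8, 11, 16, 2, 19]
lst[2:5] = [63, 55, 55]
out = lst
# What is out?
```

lst starts as [3, 8, 11, 16, 2, 19] (length 6). The slice lst[2:5] covers indices [2, 3, 4] with values [11, 16, 2]. Replacing that slice with [63, 55, 55] (same length) produces [3, 8, 63, 55, 55, 19].

[3, 8, 63, 55, 55, 19]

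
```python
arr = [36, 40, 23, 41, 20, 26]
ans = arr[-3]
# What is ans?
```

arr has length 6. Negative index -3 maps to positive index 6 + (-3) = 3. arr[3] = 41.

41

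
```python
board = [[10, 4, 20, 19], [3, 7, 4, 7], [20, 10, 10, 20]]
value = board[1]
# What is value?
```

board has 3 rows. Row 1 is [3, 7, 4, 7].

[3, 7, 4, 7]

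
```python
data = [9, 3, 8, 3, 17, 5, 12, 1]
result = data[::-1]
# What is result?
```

data has length 8. The slice data[::-1] selects indices [7, 6, 5, 4, 3, 2, 1, 0] (7->1, 6->12, 5->5, 4->17, 3->3, 2->8, 1->3, 0->9), giving [1, 12, 5, 17, 3, 8, 3, 9].

[1, 12, 5, 17, 3, 8, 3, 9]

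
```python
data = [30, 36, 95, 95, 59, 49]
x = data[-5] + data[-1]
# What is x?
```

data has length 6. Negative index -5 maps to positive index 6 + (-5) = 1. data[1] = 36.
data has length 6. Negative index -1 maps to positive index 6 + (-1) = 5. data[5] = 49.
Sum: 36 + 49 = 85.

85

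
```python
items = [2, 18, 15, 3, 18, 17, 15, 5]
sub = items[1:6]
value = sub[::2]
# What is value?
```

items has length 8. The slice items[1:6] selects indices [1, 2, 3, 4, 5] (1->18, 2->15, 3->3, 4->18, 5->17), giving [18, 15, 3, 18, 17]. So sub = [18, 15, 3, 18, 17]. sub has length 5. The slice sub[::2] selects indices [0, 2, 4] (0->18, 2->3, 4->17), giving [18, 3, 17].

[18, 3, 17]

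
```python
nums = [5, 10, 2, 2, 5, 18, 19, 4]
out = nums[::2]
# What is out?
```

nums has length 8. The slice nums[::2] selects indices [0, 2, 4, 6] (0->5, 2->2, 4->5, 6->19), giving [5, 2, 5, 19].

[5, 2, 5, 19]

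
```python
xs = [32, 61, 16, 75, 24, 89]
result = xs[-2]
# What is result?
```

xs has length 6. Negative index -2 maps to positive index 6 + (-2) = 4. xs[4] = 24.

24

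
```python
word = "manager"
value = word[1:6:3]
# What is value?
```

word has length 7. The slice word[1:6:3] selects indices [1, 4] (1->'a', 4->'g'), giving 'ag'.

'ag'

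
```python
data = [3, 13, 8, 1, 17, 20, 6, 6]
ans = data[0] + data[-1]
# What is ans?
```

data has length 8. data[0] = 3.
data has length 8. Negative index -1 maps to positive index 8 + (-1) = 7. data[7] = 6.
Sum: 3 + 6 = 9.

9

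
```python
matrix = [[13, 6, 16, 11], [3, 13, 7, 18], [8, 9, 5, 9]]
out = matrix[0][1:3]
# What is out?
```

matrix[0] = [13, 6, 16, 11]. matrix[0] has length 4. The slice matrix[0][1:3] selects indices [1, 2] (1->6, 2->16), giving [6, 16].

[6, 16]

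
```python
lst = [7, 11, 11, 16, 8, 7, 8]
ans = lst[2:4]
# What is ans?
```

lst has length 7. The slice lst[2:4] selects indices [2, 3] (2->11, 3->16), giving [11, 16].

[11, 16]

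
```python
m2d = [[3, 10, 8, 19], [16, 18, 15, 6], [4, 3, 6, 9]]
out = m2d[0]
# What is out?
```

m2d has 3 rows. Row 0 is [3, 10, 8, 19].

[3, 10, 8, 19]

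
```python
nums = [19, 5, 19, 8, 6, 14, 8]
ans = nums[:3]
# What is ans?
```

nums has length 7. The slice nums[:3] selects indices [0, 1, 2] (0->19, 1->5, 2->19), giving [19, 5, 19].

[19, 5, 19]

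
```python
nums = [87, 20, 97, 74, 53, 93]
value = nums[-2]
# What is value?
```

nums has length 6. Negative index -2 maps to positive index 6 + (-2) = 4. nums[4] = 53.

53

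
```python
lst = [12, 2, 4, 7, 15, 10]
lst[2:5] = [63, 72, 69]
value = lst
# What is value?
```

lst starts as [12, 2, 4, 7, 15, 10] (length 6). The slice lst[2:5] covers indices [2, 3, 4] with values [4, 7, 15]. Replacing that slice with [63, 72, 69] (same length) produces [12, 2, 63, 72, 69, 10].

[12, 2, 63, 72, 69, 10]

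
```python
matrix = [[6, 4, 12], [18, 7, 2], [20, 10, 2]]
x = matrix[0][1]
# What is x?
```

matrix[0] = [6, 4, 12]. Taking column 1 of that row yields 4.

4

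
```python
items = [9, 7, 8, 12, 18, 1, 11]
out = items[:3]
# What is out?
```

items has length 7. The slice items[:3] selects indices [0, 1, 2] (0->9, 1->7, 2->8), giving [9, 7, 8].

[9, 7, 8]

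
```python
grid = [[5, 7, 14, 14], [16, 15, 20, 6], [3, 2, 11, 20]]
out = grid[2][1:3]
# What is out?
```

grid[2] = [3, 2, 11, 20]. grid[2] has length 4. The slice grid[2][1:3] selects indices [1, 2] (1->2, 2->11), giving [2, 11].

[2, 11]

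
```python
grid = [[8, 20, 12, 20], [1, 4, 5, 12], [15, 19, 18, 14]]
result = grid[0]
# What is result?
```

grid has 3 rows. Row 0 is [8, 20, 12, 20].

[8, 20, 12, 20]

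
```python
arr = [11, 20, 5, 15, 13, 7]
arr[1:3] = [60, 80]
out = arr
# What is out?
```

arr starts as [11, 20, 5, 15, 13, 7] (length 6). The slice arr[1:3] covers indices [1, 2] with values [20, 5]. Replacing that slice with [60, 80] (same length) produces [11, 60, 80, 15, 13, 7].

[11, 60, 80, 15, 13, 7]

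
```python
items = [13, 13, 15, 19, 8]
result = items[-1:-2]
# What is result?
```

items has length 5. The slice items[-1:-2] resolves to an empty index range, so the result is [].

[]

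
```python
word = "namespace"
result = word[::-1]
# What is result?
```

word has length 9. The slice word[::-1] selects indices [8, 7, 6, 5, 4, 3, 2, 1, 0] (8->'e', 7->'c', 6->'a', 5->'p', 4->'s', 3->'e', 2->'m', 1->'a', 0->'n'), giving 'ecapseman'.

'ecapseman'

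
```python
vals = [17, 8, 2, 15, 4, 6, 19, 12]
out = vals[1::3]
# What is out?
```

vals has length 8. The slice vals[1::3] selects indices [1, 4, 7] (1->8, 4->4, 7->12), giving [8, 4, 12].

[8, 4, 12]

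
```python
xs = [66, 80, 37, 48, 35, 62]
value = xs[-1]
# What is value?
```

xs has length 6. Negative index -1 maps to positive index 6 + (-1) = 5. xs[5] = 62.

62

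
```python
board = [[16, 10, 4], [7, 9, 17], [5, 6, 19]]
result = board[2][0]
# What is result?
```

board[2] = [5, 6, 19]. Taking column 0 of that row yields 5.

5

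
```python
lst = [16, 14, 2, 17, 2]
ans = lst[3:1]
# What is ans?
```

lst has length 5. The slice lst[3:1] resolves to an empty index range, so the result is [].

[]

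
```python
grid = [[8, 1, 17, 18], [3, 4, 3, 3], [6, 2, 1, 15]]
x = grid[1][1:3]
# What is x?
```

grid[1] = [3, 4, 3, 3]. grid[1] has length 4. The slice grid[1][1:3] selects indices [1, 2] (1->4, 2->3), giving [4, 3].

[4, 3]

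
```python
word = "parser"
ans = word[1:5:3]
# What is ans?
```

word has length 6. The slice word[1:5:3] selects indices [1, 4] (1->'a', 4->'e'), giving 'ae'.

'ae'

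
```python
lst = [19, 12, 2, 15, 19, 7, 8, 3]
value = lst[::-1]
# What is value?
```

lst has length 8. The slice lst[::-1] selects indices [7, 6, 5, 4, 3, 2, 1, 0] (7->3, 6->8, 5->7, 4->19, 3->15, 2->2, 1->12, 0->19), giving [3, 8, 7, 19, 15, 2, 12, 19].

[3, 8, 7, 19, 15, 2, 12, 19]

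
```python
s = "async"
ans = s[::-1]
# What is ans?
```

s has length 5. The slice s[::-1] selects indices [4, 3, 2, 1, 0] (4->'c', 3->'n', 2->'y', 1->'s', 0->'a'), giving 'cnysa'.

'cnysa'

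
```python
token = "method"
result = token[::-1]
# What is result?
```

token has length 6. The slice token[::-1] selects indices [5, 4, 3, 2, 1, 0] (5->'d', 4->'o', 3->'h', 2->'t', 1->'e', 0->'m'), giving 'dohtem'.

'dohtem'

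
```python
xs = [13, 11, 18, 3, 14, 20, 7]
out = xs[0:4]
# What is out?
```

xs has length 7. The slice xs[0:4] selects indices [0, 1, 2, 3] (0->13, 1->11, 2->18, 3->3), giving [13, 11, 18, 3].

[13, 11, 18, 3]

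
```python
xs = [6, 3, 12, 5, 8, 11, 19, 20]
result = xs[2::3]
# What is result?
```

xs has length 8. The slice xs[2::3] selects indices [2, 5] (2->12, 5->11), giving [12, 11].

[12, 11]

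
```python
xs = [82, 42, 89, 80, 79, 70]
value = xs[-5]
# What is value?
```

xs has length 6. Negative index -5 maps to positive index 6 + (-5) = 1. xs[1] = 42.

42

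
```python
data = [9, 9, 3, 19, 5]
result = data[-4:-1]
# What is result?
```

data has length 5. The slice data[-4:-1] selects indices [1, 2, 3] (1->9, 2->3, 3->19), giving [9, 3, 19].

[9, 3, 19]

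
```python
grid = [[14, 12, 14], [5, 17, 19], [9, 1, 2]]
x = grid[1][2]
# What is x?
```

grid[1] = [5, 17, 19]. Taking column 2 of that row yields 19.

19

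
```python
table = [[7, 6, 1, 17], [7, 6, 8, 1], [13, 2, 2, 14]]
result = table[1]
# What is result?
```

table has 3 rows. Row 1 is [7, 6, 8, 1].

[7, 6, 8, 1]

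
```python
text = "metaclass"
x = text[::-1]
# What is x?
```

text has length 9. The slice text[::-1] selects indices [8, 7, 6, 5, 4, 3, 2, 1, 0] (8->'s', 7->'s', 6->'a', 5->'l', 4->'c', 3->'a', 2->'t', 1->'e', 0->'m'), giving 'ssalcatem'.

'ssalcatem'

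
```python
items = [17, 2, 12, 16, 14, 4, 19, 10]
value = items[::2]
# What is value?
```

items has length 8. The slice items[::2] selects indices [0, 2, 4, 6] (0->17, 2->12, 4->14, 6->19), giving [17, 12, 14, 19].

[17, 12, 14, 19]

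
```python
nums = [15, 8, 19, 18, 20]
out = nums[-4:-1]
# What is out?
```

nums has length 5. The slice nums[-4:-1] selects indices [1, 2, 3] (1->8, 2->19, 3->18), giving [8, 19, 18].

[8, 19, 18]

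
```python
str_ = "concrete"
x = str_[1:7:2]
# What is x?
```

str_ has length 8. The slice str_[1:7:2] selects indices [1, 3, 5] (1->'o', 3->'c', 5->'e'), giving 'oce'.

'oce'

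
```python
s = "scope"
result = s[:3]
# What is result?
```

s has length 5. The slice s[:3] selects indices [0, 1, 2] (0->'s', 1->'c', 2->'o'), giving 'sco'.

'sco'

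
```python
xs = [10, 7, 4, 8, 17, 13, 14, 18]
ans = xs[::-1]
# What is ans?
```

xs has length 8. The slice xs[::-1] selects indices [7, 6, 5, 4, 3, 2, 1, 0] (7->18, 6->14, 5->13, 4->17, 3->8, 2->4, 1->7, 0->10), giving [18, 14, 13, 17, 8, 4, 7, 10].

[18, 14, 13, 17, 8, 4, 7, 10]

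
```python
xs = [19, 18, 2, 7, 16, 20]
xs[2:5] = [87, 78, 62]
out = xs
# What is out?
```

xs starts as [19, 18, 2, 7, 16, 20] (length 6). The slice xs[2:5] covers indices [2, 3, 4] with values [2, 7, 16]. Replacing that slice with [87, 78, 62] (same length) produces [19, 18, 87, 78, 62, 20].

[19, 18, 87, 78, 62, 20]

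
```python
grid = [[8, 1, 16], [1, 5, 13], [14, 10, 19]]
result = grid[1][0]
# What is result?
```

grid[1] = [1, 5, 13]. Taking column 0 of that row yields 1.

1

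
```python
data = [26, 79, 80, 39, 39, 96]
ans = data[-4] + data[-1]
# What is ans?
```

data has length 6. Negative index -4 maps to positive index 6 + (-4) = 2. data[2] = 80.
data has length 6. Negative index -1 maps to positive index 6 + (-1) = 5. data[5] = 96.
Sum: 80 + 96 = 176.

176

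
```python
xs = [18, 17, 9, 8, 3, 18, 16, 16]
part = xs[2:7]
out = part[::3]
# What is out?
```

xs has length 8. The slice xs[2:7] selects indices [2, 3, 4, 5, 6] (2->9, 3->8, 4->3, 5->18, 6->16), giving [9, 8, 3, 18, 16]. So part = [9, 8, 3, 18, 16]. part has length 5. The slice part[::3] selects indices [0, 3] (0->9, 3->18), giving [9, 18].

[9, 18]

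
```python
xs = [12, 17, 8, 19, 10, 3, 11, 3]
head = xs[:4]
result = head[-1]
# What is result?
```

xs has length 8. The slice xs[:4] selects indices [0, 1, 2, 3] (0->12, 1->17, 2->8, 3->19), giving [12, 17, 8, 19]. So head = [12, 17, 8, 19]. Then head[-1] = 19.

19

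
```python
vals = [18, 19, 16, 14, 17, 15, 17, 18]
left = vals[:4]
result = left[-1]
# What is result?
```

vals has length 8. The slice vals[:4] selects indices [0, 1, 2, 3] (0->18, 1->19, 2->16, 3->14), giving [18, 19, 16, 14]. So left = [18, 19, 16, 14]. Then left[-1] = 14.

14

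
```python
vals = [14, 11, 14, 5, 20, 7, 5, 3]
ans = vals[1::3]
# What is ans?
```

vals has length 8. The slice vals[1::3] selects indices [1, 4, 7] (1->11, 4->20, 7->3), giving [11, 20, 3].

[11, 20, 3]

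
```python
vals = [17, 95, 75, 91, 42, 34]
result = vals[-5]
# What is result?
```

vals has length 6. Negative index -5 maps to positive index 6 + (-5) = 1. vals[1] = 95.

95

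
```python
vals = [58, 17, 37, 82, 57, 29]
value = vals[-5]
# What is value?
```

vals has length 6. Negative index -5 maps to positive index 6 + (-5) = 1. vals[1] = 17.

17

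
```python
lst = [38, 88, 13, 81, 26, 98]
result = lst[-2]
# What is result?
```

lst has length 6. Negative index -2 maps to positive index 6 + (-2) = 4. lst[4] = 26.

26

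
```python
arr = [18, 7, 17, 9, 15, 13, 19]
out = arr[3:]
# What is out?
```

arr has length 7. The slice arr[3:] selects indices [3, 4, 5, 6] (3->9, 4->15, 5->13, 6->19), giving [9, 15, 13, 19].

[9, 15, 13, 19]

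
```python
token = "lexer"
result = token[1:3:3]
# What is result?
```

token has length 5. The slice token[1:3:3] selects indices [1] (1->'e'), giving 'e'.

'e'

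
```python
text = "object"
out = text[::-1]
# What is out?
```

text has length 6. The slice text[::-1] selects indices [5, 4, 3, 2, 1, 0] (5->'t', 4->'c', 3->'e', 2->'j', 1->'b', 0->'o'), giving 'tcejbo'.

'tcejbo'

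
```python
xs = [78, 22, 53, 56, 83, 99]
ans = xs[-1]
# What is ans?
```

xs has length 6. Negative index -1 maps to positive index 6 + (-1) = 5. xs[5] = 99.

99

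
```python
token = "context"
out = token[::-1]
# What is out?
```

token has length 7. The slice token[::-1] selects indices [6, 5, 4, 3, 2, 1, 0] (6->'t', 5->'x', 4->'e', 3->'t', 2->'n', 1->'o', 0->'c'), giving 'txetnoc'.

'txetnoc'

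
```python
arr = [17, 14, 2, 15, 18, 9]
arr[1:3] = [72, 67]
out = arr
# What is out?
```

arr starts as [17, 14, 2, 15, 18, 9] (length 6). The slice arr[1:3] covers indices [1, 2] with values [14, 2]. Replacing that slice with [72, 67] (same length) produces [17, 72, 67, 15, 18, 9].

[17, 72, 67, 15, 18, 9]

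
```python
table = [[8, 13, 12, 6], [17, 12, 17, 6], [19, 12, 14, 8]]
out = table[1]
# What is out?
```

table has 3 rows. Row 1 is [17, 12, 17, 6].

[17, 12, 17, 6]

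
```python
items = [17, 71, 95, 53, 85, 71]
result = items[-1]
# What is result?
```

items has length 6. Negative index -1 maps to positive index 6 + (-1) = 5. items[5] = 71.

71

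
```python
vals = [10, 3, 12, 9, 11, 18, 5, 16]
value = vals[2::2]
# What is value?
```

vals has length 8. The slice vals[2::2] selects indices [2, 4, 6] (2->12, 4->11, 6->5), giving [12, 11, 5].

[12, 11, 5]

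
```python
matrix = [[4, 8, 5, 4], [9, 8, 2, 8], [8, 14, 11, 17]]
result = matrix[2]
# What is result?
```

matrix has 3 rows. Row 2 is [8, 14, 11, 17].

[8, 14, 11, 17]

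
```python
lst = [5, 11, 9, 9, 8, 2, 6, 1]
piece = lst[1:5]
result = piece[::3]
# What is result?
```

lst has length 8. The slice lst[1:5] selects indices [1, 2, 3, 4] (1->11, 2->9, 3->9, 4->8), giving [11, 9, 9, 8]. So piece = [11, 9, 9, 8]. piece has length 4. The slice piece[::3] selects indices [0, 3] (0->11, 3->8), giving [11, 8].

[11, 8]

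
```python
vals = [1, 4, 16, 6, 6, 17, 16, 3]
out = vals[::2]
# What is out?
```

vals has length 8. The slice vals[::2] selects indices [0, 2, 4, 6] (0->1, 2->16, 4->6, 6->16), giving [1, 16, 6, 16].

[1, 16, 6, 16]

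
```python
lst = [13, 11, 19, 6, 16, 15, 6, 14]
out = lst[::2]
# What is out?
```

lst has length 8. The slice lst[::2] selects indices [0, 2, 4, 6] (0->13, 2->19, 4->16, 6->6), giving [13, 19, 16, 6].

[13, 19, 16, 6]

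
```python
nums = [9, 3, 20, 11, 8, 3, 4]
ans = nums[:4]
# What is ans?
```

nums has length 7. The slice nums[:4] selects indices [0, 1, 2, 3] (0->9, 1->3, 2->20, 3->11), giving [9, 3, 20, 11].

[9, 3, 20, 11]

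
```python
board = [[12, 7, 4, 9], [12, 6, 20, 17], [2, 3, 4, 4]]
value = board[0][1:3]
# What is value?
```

board[0] = [12, 7, 4, 9]. board[0] has length 4. The slice board[0][1:3] selects indices [1, 2] (1->7, 2->4), giving [7, 4].

[7, 4]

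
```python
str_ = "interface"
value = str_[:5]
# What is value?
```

str_ has length 9. The slice str_[:5] selects indices [0, 1, 2, 3, 4] (0->'i', 1->'n', 2->'t', 3->'e', 4->'r'), giving 'inter'.

'inter'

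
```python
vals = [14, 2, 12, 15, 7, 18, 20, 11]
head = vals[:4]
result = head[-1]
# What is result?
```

vals has length 8. The slice vals[:4] selects indices [0, 1, 2, 3] (0->14, 1->2, 2->12, 3->15), giving [14, 2, 12, 15]. So head = [14, 2, 12, 15]. Then head[-1] = 15.

15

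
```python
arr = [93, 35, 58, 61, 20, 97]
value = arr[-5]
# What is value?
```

arr has length 6. Negative index -5 maps to positive index 6 + (-5) = 1. arr[1] = 35.

35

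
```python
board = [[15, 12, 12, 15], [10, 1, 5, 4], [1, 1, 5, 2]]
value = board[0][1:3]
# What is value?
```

board[0] = [15, 12, 12, 15]. board[0] has length 4. The slice board[0][1:3] selects indices [1, 2] (1->12, 2->12), giving [12, 12].

[12, 12]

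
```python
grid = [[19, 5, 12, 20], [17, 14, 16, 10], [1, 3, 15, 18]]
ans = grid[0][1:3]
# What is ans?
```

grid[0] = [19, 5, 12, 20]. grid[0] has length 4. The slice grid[0][1:3] selects indices [1, 2] (1->5, 2->12), giving [5, 12].

[5, 12]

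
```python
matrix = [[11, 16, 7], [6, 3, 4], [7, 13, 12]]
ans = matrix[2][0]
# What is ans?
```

matrix[2] = [7, 13, 12]. Taking column 0 of that row yields 7.

7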